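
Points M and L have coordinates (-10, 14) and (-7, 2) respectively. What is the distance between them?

d = sqrt((-7 - -10)^2 + (2 - 14)^2)
d = sqrt(3^2 + -12^2)
d = sqrt(9 + 144)
d = sqrt(153) = 3*sqrt(17)

3*sqrt(17)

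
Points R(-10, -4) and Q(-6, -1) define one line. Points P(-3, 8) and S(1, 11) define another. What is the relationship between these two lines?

Slope of line 1: m1 = (-1 - -4)/(-6 - -10) = 3/4 = 3/4
Slope of line 2: m2 = (11 - 8)/(1 - -3) = 3/4 = 3/4
m1 = m2, so the lines are parallel.

Parallel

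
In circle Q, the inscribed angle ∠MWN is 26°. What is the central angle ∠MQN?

The inscribed angle theorem states that a central angle is always twice any inscribed angle that subtends the same arc.
Since the inscribed angle is 26°, the central angle = 2 × 26° = 52°.

52°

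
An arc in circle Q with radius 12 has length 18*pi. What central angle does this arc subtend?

Arc length L = 2πr × θ/360, so θ = 360L / (2πr).
θ = 360 × 18*pi / (2π × 12)
θ = 270°
θ = 270°

270°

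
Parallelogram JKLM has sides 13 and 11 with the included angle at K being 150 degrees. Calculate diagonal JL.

The diagonal of a parallelogram can be found by treating two adjacent sides and the diagonal as a triangle.
Applying the law of cosines with sides 13, 11 and included angle 150°:
d^2 = 169 + 121 - 286*cos(150°) = 143*sqrt(3) + 290
d = sqrt(143*sqrt(3) + 290)

sqrt(143*sqrt(3) + 290)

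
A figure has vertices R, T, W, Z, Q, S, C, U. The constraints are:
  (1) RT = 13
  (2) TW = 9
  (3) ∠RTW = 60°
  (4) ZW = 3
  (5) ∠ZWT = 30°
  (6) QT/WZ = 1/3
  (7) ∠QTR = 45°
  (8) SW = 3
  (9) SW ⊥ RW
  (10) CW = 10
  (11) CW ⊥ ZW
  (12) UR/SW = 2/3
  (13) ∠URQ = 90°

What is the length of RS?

Step 1: By the law of cosines on triangle RTW: RW² = 13² + 9² − 2·13·9·cos(60°) = 133, so RW = √133.
Step 2: By the law of cosines on triangle RWS: RS² = √133² + 3² − 2·√133·3·cos(90°) = 142, so RS = √142.

Therefore, the length of RS = √142.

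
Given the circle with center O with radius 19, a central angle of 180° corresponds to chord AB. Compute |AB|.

Chord = 2(19) sin(90°) = 38

38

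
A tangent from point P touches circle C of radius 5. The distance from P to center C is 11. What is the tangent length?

The tangent, radius, and line from the external point to the center form a right triangle.
The right angle is where the tangent meets the radius.
By the Pythagorean theorem: tangent² + 5² = 11²
tangent² = 121 - 25 = 96
tangent = 4*sqrt(6)

4*sqrt(6)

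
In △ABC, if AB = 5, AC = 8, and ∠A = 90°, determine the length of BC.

The included angle is 90°, so the triangle is right-angled at A. The opposite side BC is the hypotenuse.
By the Pythagorean theorem: BC = sqrt(5^2 + 8^2) = sqrt(89) = sqrt(89).

sqrt(89)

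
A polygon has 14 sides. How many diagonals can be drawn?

The number of diagonals in an n-gon is n(n - 3)/2.
For n = 14: 14(14 - 3)/2 = 14 × 11 / 2 = 77.

77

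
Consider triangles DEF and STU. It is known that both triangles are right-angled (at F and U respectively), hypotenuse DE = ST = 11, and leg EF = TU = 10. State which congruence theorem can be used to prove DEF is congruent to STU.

The given information matches HL: The hypotenuse and one leg of two right triangles are equal (Hypotenuse-Leg).

HL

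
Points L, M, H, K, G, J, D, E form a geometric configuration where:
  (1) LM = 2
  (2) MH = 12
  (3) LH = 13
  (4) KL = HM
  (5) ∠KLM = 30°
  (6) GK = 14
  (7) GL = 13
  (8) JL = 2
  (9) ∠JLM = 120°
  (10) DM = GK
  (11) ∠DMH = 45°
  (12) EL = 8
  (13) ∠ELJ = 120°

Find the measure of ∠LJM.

Step 1: By the law of cosines on triangle JLM: JM² = 2² + 2² − 2·2·2·cos(120°) = 12, so JM = 2·√3.
Step 2: By the inverse law of cosines on triangle LJM: cos(∠LJM) = (2² + (2·√3)² − 2²) / (2·2·2·√3) = 12/13.86 = 0.866, so ∠LJM = 30°.

Therefore, the measure of angle ∠LJM = 30°.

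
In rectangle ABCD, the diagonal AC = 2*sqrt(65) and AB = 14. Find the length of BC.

The diagonal of a rectangle forms a right triangle with the two sides.
Rearranging the Pythagorean theorem: missing side = sqrt(d^2 - known^2).
= sqrt(260 - 196) = sqrt(64) = 8.

8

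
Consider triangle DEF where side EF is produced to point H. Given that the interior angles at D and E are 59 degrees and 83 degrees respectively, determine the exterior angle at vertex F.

By the exterior angle theorem, an exterior angle of a triangle equals the sum of the two remote interior angles.
Exterior angle = angle D + angle E
Exterior angle = 59 + 83 = 142 degrees

142 degrees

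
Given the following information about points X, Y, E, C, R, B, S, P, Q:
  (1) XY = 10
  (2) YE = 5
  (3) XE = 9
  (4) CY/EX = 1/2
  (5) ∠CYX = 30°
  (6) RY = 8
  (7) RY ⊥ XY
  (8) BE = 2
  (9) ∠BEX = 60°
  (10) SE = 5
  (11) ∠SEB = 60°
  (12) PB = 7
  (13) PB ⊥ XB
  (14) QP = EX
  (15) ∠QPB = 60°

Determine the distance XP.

Step 1: By the law of cosines on triangle BEX: BX² = 2² + 9² − 2·2·9·cos(60°) = 67, so BX = √67.
Step 2: By the law of cosines on triangle XBP: XP² = √67² + 7² − 2·√67·7·cos(90°) = 116, so XP = 2·√29.

Therefore, the length of XP = 2·√29.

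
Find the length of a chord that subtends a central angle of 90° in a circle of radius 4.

Drop a perpendicular from the center to the chord, bisecting both the chord and the central angle.
Each half-chord = r sin(θ/2) = 4 sin(45°).
The full chord = 2 × 4 × sin(45°) = 4*sqrt(2).

4*sqrt(2)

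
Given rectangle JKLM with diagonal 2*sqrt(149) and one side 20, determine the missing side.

b = sqrt(d^2 - a^2) = sqrt(596 - 400) = sqrt(196) = 14

14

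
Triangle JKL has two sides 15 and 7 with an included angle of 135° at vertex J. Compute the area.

Area = (1/2)(15)(7) sin(135°) = (1/2)(15)(7)(sqrt(2)/2) = 105*sqrt(2)/4

105*sqrt(2)/4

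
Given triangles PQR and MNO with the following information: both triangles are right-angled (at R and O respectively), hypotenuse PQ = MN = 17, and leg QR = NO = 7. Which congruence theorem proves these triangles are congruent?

The given information matches HL: The hypotenuse and one leg of two right triangles are equal (Hypotenuse-Leg).

HL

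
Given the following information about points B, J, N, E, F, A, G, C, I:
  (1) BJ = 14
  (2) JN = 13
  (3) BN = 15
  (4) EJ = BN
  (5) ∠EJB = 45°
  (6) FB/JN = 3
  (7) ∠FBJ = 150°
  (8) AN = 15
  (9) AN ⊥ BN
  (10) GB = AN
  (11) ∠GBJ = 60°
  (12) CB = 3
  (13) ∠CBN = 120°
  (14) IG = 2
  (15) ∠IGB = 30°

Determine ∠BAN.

Step 1: By the law of cosines on triangle ANB: AB² = 15² + 15² − 2·15·15·cos(90°) = 450, so AB = 15·√2.
Step 2: By the inverse law of cosines on triangle BAN: cos(∠BAN) = ((15·√2)² + 15² − 15²) / (2·15·√2·15) = 450/636.4 = 0.7071, so ∠BAN = 45°.

Therefore, the measure of angle ∠BAN = 45°.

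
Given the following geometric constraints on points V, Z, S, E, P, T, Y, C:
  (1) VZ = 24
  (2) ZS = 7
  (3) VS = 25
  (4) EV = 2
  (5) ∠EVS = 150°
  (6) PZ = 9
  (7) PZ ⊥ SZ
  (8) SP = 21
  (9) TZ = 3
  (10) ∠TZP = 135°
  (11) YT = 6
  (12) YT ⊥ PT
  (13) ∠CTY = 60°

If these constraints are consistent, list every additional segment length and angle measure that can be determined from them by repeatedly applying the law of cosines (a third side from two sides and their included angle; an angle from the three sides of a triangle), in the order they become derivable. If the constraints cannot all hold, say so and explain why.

These constraints are not satisfiable: by the triangle inequality in triangle ZSP, (2) ZS = 7 and (6) PZ = 9 force SP ≤ 7 + 9 = 16, but (8) says SP = 21. No planar figure meets all of them, so nothing further can be derived.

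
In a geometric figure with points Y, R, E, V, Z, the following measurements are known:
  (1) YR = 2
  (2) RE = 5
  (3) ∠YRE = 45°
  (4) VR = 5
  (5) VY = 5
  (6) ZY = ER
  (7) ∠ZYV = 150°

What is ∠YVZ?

From the given relations: ZY = ER = 5.
Step 1: By the law of cosines on triangle VYZ: VZ² = 5² + 5² − 2·5·5·cos(150°) = 93.3, so VZ ≈ 9.66.
Step 2: By the inverse law of cosines on triangle YVZ: cos(∠YVZ) = (5² + 9.66² − 5²) / (2·5·9.66) = 93.3/96.59 = 0.9659, so ∠YVZ = 15°.

Therefore, the measure of angle ∠YVZ = 15°.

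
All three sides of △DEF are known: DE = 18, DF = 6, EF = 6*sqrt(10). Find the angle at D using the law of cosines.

When all three sides of a triangle are known, the law of cosines can be rearranged to find any angle.
cos(C) = (a² + b² - c²) / (2ab) gives cos(D) = 0.
Taking the inverse cosine: D = 90°.

90°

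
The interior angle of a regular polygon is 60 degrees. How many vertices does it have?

Each interior angle of a regular n-gon is (n - 2) * 180 / n.
Setting this equal to 60:
(n - 2) * 180 / n = 60
Each exterior angle = 180 - 60 = 120 degrees.
Since exterior angles sum to 360: n = 360 / 120 = 3.

3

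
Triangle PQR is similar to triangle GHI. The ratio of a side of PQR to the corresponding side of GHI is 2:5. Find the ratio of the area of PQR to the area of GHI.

The ratio of areas of similar triangles equals the square of the side ratio.
Side ratio = 2:5
Area ratio = (2/5)^2 = 4/25 = 4:25

4:25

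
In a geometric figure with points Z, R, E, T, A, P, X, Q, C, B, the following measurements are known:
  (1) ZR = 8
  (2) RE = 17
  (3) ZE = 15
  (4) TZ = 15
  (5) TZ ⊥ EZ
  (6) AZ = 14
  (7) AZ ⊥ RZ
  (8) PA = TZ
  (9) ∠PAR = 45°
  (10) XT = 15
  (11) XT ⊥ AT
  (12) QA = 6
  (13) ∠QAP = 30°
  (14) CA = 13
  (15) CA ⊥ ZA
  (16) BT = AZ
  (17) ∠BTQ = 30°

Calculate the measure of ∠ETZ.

Step 1: By the law of cosines on triangle TZE: TE² = 15² + 15² − 2·15·15·cos(90°) = 450, so TE = 15·√2.
Step 2: By the inverse law of cosines on triangle ETZ: cos(∠ETZ) = ((15·√2)² + 15² − 15²) / (2·15·√2·15) = 450/636.4 = 0.7071, so ∠ETZ = 45°.

Therefore, the measure of angle ∠ETZ = 45°.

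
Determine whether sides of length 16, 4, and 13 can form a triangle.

Check all three triangle inequalities:
16 + 4 = 20 > 13 ✓
16 + 13 = 29 > 4 ✓
4 + 13 = 17 > 16 ✓
All conditions hold, so these sides form a valid triangle.

Yes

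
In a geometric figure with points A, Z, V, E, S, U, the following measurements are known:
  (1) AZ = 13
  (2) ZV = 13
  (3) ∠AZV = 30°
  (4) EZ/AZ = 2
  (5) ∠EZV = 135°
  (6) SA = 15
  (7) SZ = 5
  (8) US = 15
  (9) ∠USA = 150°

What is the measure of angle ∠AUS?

Step 1: By the law of cosines on triangle USA: UA² = 15² + 15² − 2·15·15·cos(150°) = 839.71, so UA ≈ 28.98.
Step 2: By the inverse law of cosines on triangle AUS: cos(∠AUS) = (28.98² + 15² − 15²) / (2·28.98·15) = 839.71/869.33 = 0.9659, so ∠AUS = 15°.

Therefore, the measure of angle ∠AUS = 15°.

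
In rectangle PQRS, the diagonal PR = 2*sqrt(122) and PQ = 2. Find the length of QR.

The diagonal of a rectangle forms a right triangle with the two sides.
Rearranging the Pythagorean theorem: missing side = sqrt(d^2 - known^2).
= sqrt(488 - 4) = sqrt(484) = 22.

22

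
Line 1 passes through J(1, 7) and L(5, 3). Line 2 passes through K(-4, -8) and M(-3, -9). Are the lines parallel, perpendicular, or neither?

Slope of line 1: m1 = (3 - 7)/(5 - 1) = -4/4 = -1
Slope of line 2: m2 = (-9 - -8)/(-3 - -4) = -1/1 = -1
Since m1 = m2 = -1, the lines are parallel.

Parallel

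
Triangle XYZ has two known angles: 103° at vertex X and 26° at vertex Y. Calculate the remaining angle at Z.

angle Z = 180 - 103 - 26 = 51 degrees.

51 degrees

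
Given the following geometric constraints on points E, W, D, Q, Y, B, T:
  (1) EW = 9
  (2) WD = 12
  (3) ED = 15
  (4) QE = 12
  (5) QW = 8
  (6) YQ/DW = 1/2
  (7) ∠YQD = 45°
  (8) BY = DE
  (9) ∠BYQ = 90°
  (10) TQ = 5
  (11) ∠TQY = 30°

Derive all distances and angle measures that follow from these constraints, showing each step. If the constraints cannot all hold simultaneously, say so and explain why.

The constraints are consistent.

From the given relations:
  YQ = 1/2·DW = 1/2·12 = 6
  BY = DE = 15

Step 1: From QY = 6, YB = 15, and ∠QYB = 90°, by the law of cosines:
  QB² = QY² + YB² - 2·QY·YB·cos(90°) = 36 + 225 - 0 = 261
  QB = 3·√29

Step 2: From YQ = 6, QT = 5, and ∠YQT = 30°, by the law of cosines:
  YT² = YQ² + QT² - 2·YQ·QT·cos(30°) = 36 + 25 - 51.96 = 9.038
  YT ≈ 3.01

Step 3: From ED = 15, EW = 9, DW = 12, by the inverse law of cosines:
  cos(∠DEW) = (ED² + EW² - DW²) / (2·ED·EW)
  ∠DEW = 53.13°

Step 4: From EQ = 12, EW = 9, QW = 8, by the inverse law of cosines:
  cos(∠QEW) = (EQ² + EW² - QW²) / (2·EQ·EW)
  ∠QEW = 41.81°

Step 5: From WD = 12, WE = 9, DE = 15, by the inverse law of cosines:
  cos(∠DWE) = (WD² + WE² - DE²) / (2·WD·WE)
  ∠DWE = 90°

Step 6: From WE = 9, WQ = 8, EQ = 12, by the inverse law of cosines:
  cos(∠EWQ) = (WE² + WQ² - EQ²) / (2·WE·WQ)
  ∠EWQ = 89.6°

Step 7: From DE = 15, DW = 12, EW = 9, by the inverse law of cosines:
  cos(∠EDW) = (DE² + DW² - EW²) / (2·DE·DW)
  ∠EDW = 36.87°

Step 8: From QE = 12, QW = 8, EW = 9, by the inverse law of cosines:
  cos(∠EQW) = (QE² + QW² - EW²) / (2·QE·QW)
  ∠EQW = 48.59°

Step 9: From QB = 3·√29, QY = 6, BY = 15, by the inverse law of cosines:
  cos(∠BQY) = (QB² + QY² - BY²) / (2·QB·QY)
  ∠BQY = 68.2°

Step 10: From YQ = 6, YT = 3.01, QT = 5, by the inverse law of cosines:
  cos(∠QYT) = (YQ² + YT² - QT²) / (2·YQ·YT)
  ∠QYT = 56.26°

Step 11: From BQ = 3·√29, BY = 15, QY = 6, by the inverse law of cosines:
  cos(∠QBY) = (BQ² + BY² - QY²) / (2·BQ·BY)
  ∠QBY = 21.8°

Step 12: From TQ = 5, TY = 3.01, QY = 6, by the inverse law of cosines:
  cos(∠QTY) = (TQ² + TY² - QY²) / (2·TQ·TY)
  ∠QTY = 93.74°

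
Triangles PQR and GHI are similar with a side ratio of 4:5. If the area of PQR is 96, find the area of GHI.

For similar figures, the area ratio equals the square of the side ratio.
Side ratio (PQR to GHI) = 4:5, so area ratio = 4^2:5^2 = 16:25.
If the area of PQR is 96, then the area of GHI = 96 * (25/16) = 150.

150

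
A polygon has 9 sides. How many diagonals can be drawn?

Total line segments between 9 vertices = C(9,2) = 36.
Subtract the 9 sides: 36 - 9 = 27 diagonals.

27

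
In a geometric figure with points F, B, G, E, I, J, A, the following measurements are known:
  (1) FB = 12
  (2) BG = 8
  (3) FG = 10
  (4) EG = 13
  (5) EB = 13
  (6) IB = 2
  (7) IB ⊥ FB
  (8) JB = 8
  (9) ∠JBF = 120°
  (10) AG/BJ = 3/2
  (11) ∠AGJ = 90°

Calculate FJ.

Step 1: By the law of cosines on triangle FBJ: FJ² = 12² + 8² − 2·12·8·cos(120°) = 304, so FJ = 4·√19.

Therefore, the length of FJ = 4·√19.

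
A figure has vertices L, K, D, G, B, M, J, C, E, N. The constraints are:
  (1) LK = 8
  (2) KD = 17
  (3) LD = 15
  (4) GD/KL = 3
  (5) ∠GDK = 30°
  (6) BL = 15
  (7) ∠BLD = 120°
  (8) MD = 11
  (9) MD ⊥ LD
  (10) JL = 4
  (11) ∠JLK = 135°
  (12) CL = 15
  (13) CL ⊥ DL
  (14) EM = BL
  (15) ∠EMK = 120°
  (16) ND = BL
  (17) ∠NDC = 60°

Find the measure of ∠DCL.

Step 1: By the law of cosines on triangle CLD: CD² = 15² + 15² − 2·15·15·cos(90°) = 450, so CD = 15·√2.
Step 2: By the inverse law of cosines on triangle DCL: cos(∠DCL) = ((15·√2)² + 15² − 15²) / (2·15·√2·15) = 450/636.4 = 0.7071, so ∠DCL = 45°.

Therefore, the measure of angle ∠DCL = 45°.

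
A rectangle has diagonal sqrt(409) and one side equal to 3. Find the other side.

b = sqrt(d^2 - a^2) = sqrt(409 - 9) = sqrt(400) = 20

20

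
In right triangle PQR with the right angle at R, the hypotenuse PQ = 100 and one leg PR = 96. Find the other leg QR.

Rearranging the Pythagorean theorem to solve for the unknown leg:
leg^2 = hypotenuse^2 - known_leg^2 = 10000 - 9216 = 784
leg = sqrt(784) = 28.

28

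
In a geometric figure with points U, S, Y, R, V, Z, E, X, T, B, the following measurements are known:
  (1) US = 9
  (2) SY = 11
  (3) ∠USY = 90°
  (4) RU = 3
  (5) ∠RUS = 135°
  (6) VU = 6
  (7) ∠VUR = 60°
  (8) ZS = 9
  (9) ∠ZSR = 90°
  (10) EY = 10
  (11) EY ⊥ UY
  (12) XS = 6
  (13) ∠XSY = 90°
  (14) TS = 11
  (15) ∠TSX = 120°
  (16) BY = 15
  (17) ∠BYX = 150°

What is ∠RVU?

Step 1: By the law of cosines on triangle VUR: VR² = 6² + 3² − 2·6·3·cos(60°) = 27, so VR = 3·√3.
Step 2: By the inverse law of cosines on triangle RVU: cos(∠RVU) = ((3·√3)² + 6² − 3²) / (2·3·√3·6) = 54/62.35 = 0.866, so ∠RVU = 30°.

Therefore, the measure of angle ∠RVU = 30°.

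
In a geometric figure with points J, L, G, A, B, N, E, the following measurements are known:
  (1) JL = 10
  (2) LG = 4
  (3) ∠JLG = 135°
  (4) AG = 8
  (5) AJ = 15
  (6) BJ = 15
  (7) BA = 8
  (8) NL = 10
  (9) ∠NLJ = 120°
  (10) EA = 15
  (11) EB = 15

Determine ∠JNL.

Step 1: By the law of cosines on triangle NLJ: NJ² = 10² + 10² − 2·10·10·cos(120°) = 300, so NJ = 10·√3.
Step 2: By the inverse law of cosines on triangle JNL: cos(∠JNL) = ((10·√3)² + 10² − 10²) / (2·10·√3·10) = 300/346.41 = 0.866, so ∠JNL = 30°.

Therefore, the measure of angle ∠JNL = 30°.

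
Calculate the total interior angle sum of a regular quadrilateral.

The sum of interior angles of an n-sided polygon is (n - 2) * 180.
For n = 4: (4 - 2) * 180 = 2 * 180 = 360 degrees.

360 degrees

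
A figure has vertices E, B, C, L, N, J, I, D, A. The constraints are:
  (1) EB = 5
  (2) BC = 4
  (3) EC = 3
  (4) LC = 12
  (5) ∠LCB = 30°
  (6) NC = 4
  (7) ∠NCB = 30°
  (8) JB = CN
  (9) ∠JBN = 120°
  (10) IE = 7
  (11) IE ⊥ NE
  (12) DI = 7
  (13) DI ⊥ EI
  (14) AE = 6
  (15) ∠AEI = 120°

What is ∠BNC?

Step 1: By the law of cosines on triangle NCB: NB² = 4² + 4² − 2·4·4·cos(30°) = 4.29, so NB ≈ 2.07.
Step 2: By the inverse law of cosines on triangle BNC: cos(∠BNC) = (2.07² + 4² − 4²) / (2·2.07·4) = 4.29/16.56 = 0.2588, so ∠BNC = 75°.

Therefore, the measure of angle ∠BNC = 75°.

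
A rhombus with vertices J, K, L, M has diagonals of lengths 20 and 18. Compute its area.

Area = (20 * 18) / 2 = 360 / 2 = 180

180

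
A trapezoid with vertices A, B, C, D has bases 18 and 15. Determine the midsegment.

midsegment = (18 + 15) / 2 = 33 / 2 = 33/2

33/2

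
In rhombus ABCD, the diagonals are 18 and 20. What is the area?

Area = (18 * 20) / 2 = 360 / 2 = 180

180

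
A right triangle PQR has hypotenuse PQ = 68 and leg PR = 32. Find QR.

By the Pythagorean theorem: QR^2 = PQ^2 - PR^2
QR^2 = 68^2 - 32^2 = 4624 - 1024 = 3600
QR = sqrt(3600) = 60

60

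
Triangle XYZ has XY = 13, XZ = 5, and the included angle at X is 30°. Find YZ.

Law of cosines: YZ^2 = 13^2 + 5^2 - 2(13)(5)cos(30°) = 194 - 65*sqrt(3), so YZ = sqrt(194 - 65*sqrt(3)).

sqrt(194 - 65*sqrt(3))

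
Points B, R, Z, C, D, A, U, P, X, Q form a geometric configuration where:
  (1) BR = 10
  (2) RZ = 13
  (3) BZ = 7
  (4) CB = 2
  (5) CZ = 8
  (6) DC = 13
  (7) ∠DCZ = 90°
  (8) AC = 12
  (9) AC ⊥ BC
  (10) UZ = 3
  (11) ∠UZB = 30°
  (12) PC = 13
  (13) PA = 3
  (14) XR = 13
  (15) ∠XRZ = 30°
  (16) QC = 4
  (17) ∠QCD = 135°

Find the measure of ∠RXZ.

Step 1: By the law of cosines on triangle XRZ: XZ² = 13² + 13² − 2·13·13·cos(30°) = 45.28, so XZ ≈ 6.73.
Step 2: By the inverse law of cosines on triangle RXZ: cos(∠RXZ) = (13² + 6.73² − 13²) / (2·13·6.73) = 45.28/174.96 = 0.2588, so ∠RXZ = 75°.

Therefore, the measure of angle ∠RXZ = 75°.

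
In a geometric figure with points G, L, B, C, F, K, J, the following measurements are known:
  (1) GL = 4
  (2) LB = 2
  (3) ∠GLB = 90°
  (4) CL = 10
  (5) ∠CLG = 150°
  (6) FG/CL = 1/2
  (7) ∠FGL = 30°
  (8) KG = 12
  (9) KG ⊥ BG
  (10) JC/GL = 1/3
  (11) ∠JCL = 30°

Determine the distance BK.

Step 1: By the law of cosines on triangle BLG: BG² = 2² + 4² − 2·2·4·cos(90°) = 20, so BG = 2·√5.
Step 2: By the law of cosines on triangle BGK: BK² = (2·√5)² + 12² − 2·2·√5·12·cos(90°) = 164, so BK = 2·√41.

Therefore, the length of BK = 2·√41.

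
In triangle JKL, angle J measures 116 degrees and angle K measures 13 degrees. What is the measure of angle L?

Let angle L = x. Then 116 + 13 + x = 180.
x = 180 - 129 = 51 degrees.

51 degrees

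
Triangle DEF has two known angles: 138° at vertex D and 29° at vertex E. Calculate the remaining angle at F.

By the triangle angle sum property, the three interior angles of any triangle add up to 180°.
We know angle D = 138° and angle E = 29°, so their sum is 167°.
Therefore angle F = 180° - 167° = 13°.

13 degrees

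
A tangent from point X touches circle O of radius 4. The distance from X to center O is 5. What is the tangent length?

Let T be the point of tangency. Then OT ⊥ XT (radius ⊥ tangent).
In right triangle OTX: OX² = OT² + XT²
5² = 4² + XT²
XT² = 9, XT = 3

3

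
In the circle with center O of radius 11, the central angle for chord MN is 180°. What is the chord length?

Chord = 2(11) sin(90°) = 22

22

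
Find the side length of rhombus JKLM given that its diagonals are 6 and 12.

Half-diagonals are 3 and 6. side = sqrt(3^2 + 6^2) = sqrt(45) = 3*sqrt(5)

3*sqrt(5)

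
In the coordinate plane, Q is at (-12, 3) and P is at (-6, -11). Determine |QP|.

d = sqrt((6)^2 + (-14)^2) = sqrt(232) = 2*sqrt(58)

2*sqrt(58)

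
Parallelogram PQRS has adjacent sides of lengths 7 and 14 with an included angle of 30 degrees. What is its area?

Area = 7 * 14 * sin(30°) = 98 * 1/2 = 49

49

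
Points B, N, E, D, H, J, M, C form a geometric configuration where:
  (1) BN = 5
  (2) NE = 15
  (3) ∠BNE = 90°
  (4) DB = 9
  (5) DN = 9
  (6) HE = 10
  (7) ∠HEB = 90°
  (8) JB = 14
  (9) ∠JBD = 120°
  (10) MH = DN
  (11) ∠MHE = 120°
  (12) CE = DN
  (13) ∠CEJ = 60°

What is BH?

Step 1: By the law of cosines on triangle BNE: BE² = 5² + 15² − 2·5·15·cos(90°) = 250, so BE = 5·√10.
Step 2: By the law of cosines on triangle BEH: BH² = (5·√10)² + 10² − 2·5·√10·10·cos(90°) = 350, so BH = 5·√14.

Therefore, the length of BH = 5·√14.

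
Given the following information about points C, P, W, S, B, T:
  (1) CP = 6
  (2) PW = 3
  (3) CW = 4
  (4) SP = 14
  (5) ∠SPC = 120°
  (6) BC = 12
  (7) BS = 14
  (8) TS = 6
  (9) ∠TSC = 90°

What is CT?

Step 1: By the law of cosines on triangle CPS: CS² = 6² + 14² − 2·6·14·cos(120°) = 316, so CS = 2·√79.
Step 2: By the law of cosines on triangle CST: CT² = (2·√79)² + 6² − 2·2·√79·6·cos(90°) = 352, so CT = 4·√22.

Therefore, the length of CT = 4·√22.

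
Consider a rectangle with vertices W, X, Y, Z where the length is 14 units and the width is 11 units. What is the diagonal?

d = sqrt(14^2 + 11^2) = sqrt(317)

sqrt(317)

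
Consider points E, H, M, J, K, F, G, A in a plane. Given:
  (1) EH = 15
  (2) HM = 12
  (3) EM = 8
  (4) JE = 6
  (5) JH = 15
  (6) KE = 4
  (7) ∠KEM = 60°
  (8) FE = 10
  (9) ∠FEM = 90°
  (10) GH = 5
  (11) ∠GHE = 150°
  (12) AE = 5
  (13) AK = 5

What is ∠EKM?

Step 1: By the law of cosines on triangle KEM: KM² = 4² + 8² − 2·4·8·cos(60°) = 48, so KM = 4·√3.
Step 2: By the inverse law of cosines on triangle EKM: cos(∠EKM) = (4² + (4·√3)² − 8²) / (2·4·4·√3) = 0/55.43 = 0, so ∠EKM = 90°.

Therefore, the measure of angle ∠EKM = 90°.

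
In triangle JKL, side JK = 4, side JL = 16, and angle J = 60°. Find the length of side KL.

Law of cosines: KL^2 = 4^2 + 16^2 - 2(4)(16)cos(60°) = 208, so KL = 4*sqrt(13).

4*sqrt(13)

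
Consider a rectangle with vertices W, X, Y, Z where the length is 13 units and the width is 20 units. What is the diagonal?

Using the Pythagorean theorem:
d² = 13² + 20² = 169 + 400 = 569
d = sqrt(569)

sqrt(569)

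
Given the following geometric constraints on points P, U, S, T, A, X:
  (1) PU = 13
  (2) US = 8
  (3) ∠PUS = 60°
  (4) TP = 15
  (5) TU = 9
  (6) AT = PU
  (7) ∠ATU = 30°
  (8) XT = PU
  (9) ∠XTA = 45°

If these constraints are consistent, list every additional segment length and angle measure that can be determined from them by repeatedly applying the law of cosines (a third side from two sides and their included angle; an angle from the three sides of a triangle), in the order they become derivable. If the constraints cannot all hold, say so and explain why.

The constraints are consistent. Derivable facts, in order:
After 1 step:
- AX ≈ 9.95
- PS = √129
- UA ≈ 6.88
- ∠PTU = 59.51°
- ∠PUT = 83.87°
- ∠TPU = 36.62°
After 2 steps:
- ∠AUT = 109.16°
- ∠AXT = 67.5°
- ∠PSU = 82.41°
- ∠SPU = 37.59°
- ∠TAU = 40.84°
- ∠TAX = 67.5°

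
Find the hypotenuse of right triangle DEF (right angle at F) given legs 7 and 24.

In a right triangle, the square of the hypotenuse equals the sum of the squares of the two legs.
The legs are 7 and 24, so the hypotenuse = sqrt(49 + 576) = sqrt(625) = 25.

25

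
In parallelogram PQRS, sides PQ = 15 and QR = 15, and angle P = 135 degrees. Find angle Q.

Consecutive angles are supplementary: angle Q = 180 - 135 = 45 degrees.

45 degrees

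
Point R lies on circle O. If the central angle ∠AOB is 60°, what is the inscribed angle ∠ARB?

Inscribed angle = 60° / 2 = 30° (inscribed angle theorem).

30°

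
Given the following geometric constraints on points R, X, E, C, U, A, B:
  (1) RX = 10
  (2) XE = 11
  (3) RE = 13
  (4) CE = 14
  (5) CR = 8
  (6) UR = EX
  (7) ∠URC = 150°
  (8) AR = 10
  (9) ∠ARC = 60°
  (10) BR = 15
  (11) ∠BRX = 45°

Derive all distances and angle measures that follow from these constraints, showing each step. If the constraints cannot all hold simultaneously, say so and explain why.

The constraints are consistent.

From the given relations:
  UR = EX = 11

Step 1: From XR = 10, RB = 15, and ∠XRB = 45°, by the law of cosines:
  XB² = XR² + RB² - 2·XR·RB·cos(45°) = 100 + 225 - 212.1 = 112.9
  XB ≈ 10.62

Step 2: From CR = 8, RU = 11, and ∠CRU = 150°, by the law of cosines:
  CU² = CR² + RU² - 2·CR·RU·cos(150°) = 64 + 121 + 152.4 = 337.4
  CU ≈ 18.37

Step 3: From CR = 8, RA = 10, and ∠CRA = 60°, by the law of cosines:
  CA² = CR² + RA² - 2·CR·RA·cos(60°) = 64 + 100 - 80 = 84
  CA = 2·√21

Step 4: From RC = 8, RE = 13, CE = 14, by the inverse law of cosines:
  cos(∠CRE) = (RC² + RE² - CE²) / (2·RC·RE)
  ∠CRE = 79.75°

Step 5: From RE = 13, RX = 10, EX = 11, by the inverse law of cosines:
  cos(∠ERX) = (RE² + RX² - EX²) / (2·RE·RX)
  ∠ERX = 55.3°

Step 6: From XE = 11, XR = 10, ER = 13, by the inverse law of cosines:
  cos(∠EXR) = (XE² + XR² - ER²) / (2·XE·XR)
  ∠EXR = 76.33°

Step 7: From EC = 14, ER = 13, CR = 8, by the inverse law of cosines:
  cos(∠CER) = (EC² + ER² - CR²) / (2·EC·ER)
  ∠CER = 34.22°

Step 8: From ER = 13, EX = 11, RX = 10, by the inverse law of cosines:
  cos(∠REX) = (ER² + EX² - RX²) / (2·ER·EX)
  ∠REX = 48.37°

Step 9: From CE = 14, CR = 8, ER = 13, by the inverse law of cosines:
  cos(∠ECR) = (CE² + CR² - ER²) / (2·CE·CR)
  ∠ECR = 66.03°

Step 10: From XB = 10.62, XR = 10, BR = 15, by the inverse law of cosines:
  cos(∠BXR) = (XB² + XR² - BR²) / (2·XB·XR)
  ∠BXR = 93.27°

Step 11: From CA = 2·√21, CR = 8, AR = 10, by the inverse law of cosines:
  cos(∠ACR) = (CA² + CR² - AR²) / (2·CA·CR)
  ∠ACR = 70.89°

Step 12: From CR = 8, CU = 18.37, RU = 11, by the inverse law of cosines:
  cos(∠RCU) = (CR² + CU² - RU²) / (2·CR·CU)
  ∠RCU = 17.42°

Step 13: From UC = 18.37, UR = 11, CR = 8, by the inverse law of cosines:
  cos(∠CUR) = (UC² + UR² - CR²) / (2·UC·UR)
  ∠CUR = 12.58°

Step 14: From AC = 2·√21, AR = 10, CR = 8, by the inverse law of cosines:
  cos(∠CAR) = (AC² + AR² - CR²) / (2·AC·AR)
  ∠CAR = 49.11°

Step 15: From BR = 15, BX = 10.62, RX = 10, by the inverse law of cosines:
  cos(∠RBX) = (BR² + BX² - RX²) / (2·BR·BX)
  ∠RBX = 41.73°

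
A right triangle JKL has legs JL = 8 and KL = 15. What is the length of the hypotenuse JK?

By the Pythagorean theorem: JK^2 = JL^2 + KL^2
JK^2 = 8^2 + 15^2 = 64 + 225 = 289
JK = sqrt(289) = 17

17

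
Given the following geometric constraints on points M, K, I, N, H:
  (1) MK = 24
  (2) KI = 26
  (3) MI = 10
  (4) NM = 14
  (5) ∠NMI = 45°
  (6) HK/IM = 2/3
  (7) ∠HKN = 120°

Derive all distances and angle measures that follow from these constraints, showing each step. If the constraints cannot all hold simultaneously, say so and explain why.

The constraints are consistent.

From the given relations:
  HK = 2/3·IM = 2/3·10 ≈ 6.67

Step 1: From IM = 10, MN = 14, and ∠IMN = 45°, by the law of cosines:
  IN² = IM² + MN² - 2·IM·MN·cos(45°) = 100 + 196 - 198 = 98.01
  IN ≈ 9.9

Step 2: From MI = 10, MK = 24, IK = 26, by the inverse law of cosines:
  cos(∠IMK) = (MI² + MK² - IK²) / (2·MI·MK)
  ∠IMK = 90°

Step 3: From KI = 26, KM = 24, IM = 10, by the inverse law of cosines:
  cos(∠IKM) = (KI² + KM² - IM²) / (2·KI·KM)
  ∠IKM = 22.62°

Step 4: From IK = 26, IM = 10, KM = 24, by the inverse law of cosines:
  cos(∠KIM) = (IK² + IM² - KM²) / (2·IK·IM)
  ∠KIM = 67.38°

Step 5: From IM = 10, IN = 9.9, MN = 14, by the inverse law of cosines:
  cos(∠MIN) = (IM² + IN² - MN²) / (2·IM·IN)
  ∠MIN = 89.42°

Step 6: From NI = 9.9, NM = 14, IM = 10, by the inverse law of cosines:
  cos(∠INM) = (NI² + NM² - IM²) / (2·NI·NM)
  ∠INM = 45.58°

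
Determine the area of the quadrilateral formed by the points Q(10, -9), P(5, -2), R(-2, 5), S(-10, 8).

Using the Shoelace formula for a quadrilateral (vertices in order):
Area = (1/2)|sum of (x_i * y_(i+1) - x_(i+1) * y_i)|
Terms: (10*-2 - 5*-9) = 25, (5*5 - -2*-2) = 21, (-2*8 - -10*5) = 34, (-10*-9 - 10*8) = 10
Sum = 90
Area = (1/2)(90) = 45

45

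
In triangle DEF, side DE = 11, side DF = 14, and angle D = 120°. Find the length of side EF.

Law of cosines: EF^2 = 11^2 + 14^2 - 2(11)(14)cos(120°) = 471, so EF = sqrt(471).

sqrt(471)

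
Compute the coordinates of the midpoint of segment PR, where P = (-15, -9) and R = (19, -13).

The midpoint is the average of the coordinates:
x: (-15 + 19)/2 = 2
y: (-9 + -13)/2 = -11
Midpoint = (2, -11)

(2, -11)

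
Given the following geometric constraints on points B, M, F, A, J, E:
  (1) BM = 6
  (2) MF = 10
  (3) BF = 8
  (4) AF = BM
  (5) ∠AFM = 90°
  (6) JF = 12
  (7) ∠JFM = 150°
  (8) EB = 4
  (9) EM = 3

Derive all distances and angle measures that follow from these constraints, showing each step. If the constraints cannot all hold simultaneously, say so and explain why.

The constraints are consistent.

From the given relations:
  AF = BM = 6

Step 1: From MF = 10, FA = 6, and ∠MFA = 90°, by the law of cosines:
  MA² = MF² + FA² - 2·MF·FA·cos(90°) = 100 + 36 - 0 = 136
  MA = 2·√34

Step 2: From MF = 10, FJ = 12, and ∠MFJ = 150°, by the law of cosines:
  MJ² = MF² + FJ² - 2·MF·FJ·cos(150°) = 100 + 144 + 207.8 = 451.8
  MJ ≈ 21.26

Step 3: From BE = 4, BM = 6, EM = 3, by the inverse law of cosines:
  cos(∠EBM) = (BE² + BM² - EM²) / (2·BE·BM)
  ∠EBM = 26.38°

Step 4: From BF = 8, BM = 6, FM = 10, by the inverse law of cosines:
  cos(∠FBM) = (BF² + BM² - FM²) / (2·BF·BM)
  ∠FBM = 90°

Step 5: From MB = 6, ME = 3, BE = 4, by the inverse law of cosines:
  cos(∠BME) = (MB² + ME² - BE²) / (2·MB·ME)
  ∠BME = 36.34°

Step 6: From MB = 6, MF = 10, BF = 8, by the inverse law of cosines:
  cos(∠BMF) = (MB² + MF² - BF²) / (2·MB·MF)
  ∠BMF = 53.13°

Step 7: From FB = 8, FM = 10, BM = 6, by the inverse law of cosines:
  cos(∠BFM) = (FB² + FM² - BM²) / (2·FB·FM)
  ∠BFM = 36.87°

Step 8: From EB = 4, EM = 3, BM = 6, by the inverse law of cosines:
  cos(∠BEM) = (EB² + EM² - BM²) / (2·EB·EM)
  ∠BEM = 117.28°

Step 9: From MA = 2·√34, MF = 10, AF = 6, by the inverse law of cosines:
  cos(∠AMF) = (MA² + MF² - AF²) / (2·MA·MF)
  ∠AMF = 30.96°

Step 10: From MF = 10, MJ = 21.26, FJ = 12, by the inverse law of cosines:
  cos(∠FMJ) = (MF² + MJ² - FJ²) / (2·MF·MJ)
  ∠FMJ = 16.4°

Step 11: From AF = 6, AM = 2·√34, FM = 10, by the inverse law of cosines:
  cos(∠FAM) = (AF² + AM² - FM²) / (2·AF·AM)
  ∠FAM = 59.04°

Step 12: From JF = 12, JM = 21.26, FM = 10, by the inverse law of cosines:
  cos(∠FJM) = (JF² + JM² - FM²) / (2·JF·JM)
  ∠FJM = 13.6°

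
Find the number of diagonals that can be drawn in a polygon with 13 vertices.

Total line segments between 13 vertices = C(13,2) = 78.
Subtract the 13 sides: 78 - 13 = 65 diagonals.

65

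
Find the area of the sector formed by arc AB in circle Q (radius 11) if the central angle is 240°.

Sector area = π(11²)(2/3) = 242*pi/3

242*pi/3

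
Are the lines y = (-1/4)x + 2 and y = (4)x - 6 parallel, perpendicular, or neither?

Slope of line 1: m1 = -1/4
Slope of line 2: m2 = 4
m1 * m2 = (-1/4) * (4) = -1 = -1, so the lines are perpendicular.

Perpendicular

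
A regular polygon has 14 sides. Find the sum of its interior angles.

The sum of interior angles of an n-sided polygon is (n - 2) * 180.
For n = 14: (14 - 2) * 180 = 12 * 180 = 2160 degrees.

2160 degrees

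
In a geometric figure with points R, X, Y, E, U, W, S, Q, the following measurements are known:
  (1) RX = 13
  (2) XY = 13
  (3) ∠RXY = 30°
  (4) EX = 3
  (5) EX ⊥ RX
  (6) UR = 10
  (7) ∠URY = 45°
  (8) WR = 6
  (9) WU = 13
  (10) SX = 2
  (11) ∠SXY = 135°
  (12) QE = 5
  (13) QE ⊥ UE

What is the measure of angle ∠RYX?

Step 1: By the law of cosines on triangle YXR: YR² = 13² + 13² − 2·13·13·cos(30°) = 45.28, so YR ≈ 6.73.
Step 2: By the inverse law of cosines on triangle RYX: cos(∠RYX) = (6.73² + 13² − 13²) / (2·6.73·13) = 45.28/174.96 = 0.2588, so ∠RYX = 75°.

Therefore, the measure of angle ∠RYX = 75°.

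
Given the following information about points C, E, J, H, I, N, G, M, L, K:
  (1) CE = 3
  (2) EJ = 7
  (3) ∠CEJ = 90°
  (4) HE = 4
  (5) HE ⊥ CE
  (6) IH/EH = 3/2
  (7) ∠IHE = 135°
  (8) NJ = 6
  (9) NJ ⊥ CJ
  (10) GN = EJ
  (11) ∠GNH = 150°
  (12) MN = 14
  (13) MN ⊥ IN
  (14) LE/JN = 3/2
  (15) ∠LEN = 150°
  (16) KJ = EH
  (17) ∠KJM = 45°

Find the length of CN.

Step 1: By the law of cosines on triangle JEC: JC² = 7² + 3² − 2·7·3·cos(90°) = 58, so JC = √58.
Step 2: By the law of cosines on triangle CJN: CN² = √58² + 6² − 2·√58·6·cos(90°) = 94, so CN = √94.

Therefore, the length of CN = √94.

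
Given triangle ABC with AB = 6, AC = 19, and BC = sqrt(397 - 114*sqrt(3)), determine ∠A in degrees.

When all three sides of a triangle are known, the law of cosines can be rearranged to find any angle.
cos(C) = (a² + b² - c²) / (2ab) gives cos(A) = sqrt(3)/2.
Taking the inverse cosine: A = 30°.

30°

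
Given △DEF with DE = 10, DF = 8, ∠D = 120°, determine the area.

When two sides and the included angle are known, the area formula is (1/2)ab sin(C).
The height from one side to the opposite vertex is 8 sin(120°) = 4*sqrt(3).
Area = (1/2) * 10 * 4*sqrt(3) = 20*sqrt(3).

20*sqrt(3)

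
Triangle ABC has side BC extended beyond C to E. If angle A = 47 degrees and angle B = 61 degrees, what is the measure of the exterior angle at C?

The interior angle at C is 180 - 47 - 61 = 72 degrees.
The exterior angle and interior angle at C are supplementary:
Exterior angle = 180 - 72 = 108 degrees.

108 degrees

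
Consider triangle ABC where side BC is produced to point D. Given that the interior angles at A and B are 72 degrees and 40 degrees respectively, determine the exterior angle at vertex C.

Exterior angle = 72 + 40 = 112 degrees (exterior angle theorem).

112 degrees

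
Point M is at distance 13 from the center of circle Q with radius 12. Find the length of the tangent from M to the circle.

Let T be the point of tangency. Then QT ⊥ MT (radius ⊥ tangent).
In right triangle QTM: QM² = QT² + MT²
13² = 12² + MT²
MT² = 25, MT = 5

5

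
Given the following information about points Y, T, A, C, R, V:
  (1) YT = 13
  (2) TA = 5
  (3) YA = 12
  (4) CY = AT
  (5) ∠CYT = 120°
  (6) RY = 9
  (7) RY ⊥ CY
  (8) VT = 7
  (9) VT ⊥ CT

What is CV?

From the given relations: CY = AT = 5.
Step 1: By the law of cosines on triangle CYT: CT² = 5² + 13² − 2·5·13·cos(120°) = 259, so CT ≈ 16.09.
Step 2: By the law of cosines on triangle CTV: CV² = 16.09² + 7² − 2·16.09·7·cos(90°) = 308, so CV = 2·√77.

Therefore, the length of CV = 2·√77.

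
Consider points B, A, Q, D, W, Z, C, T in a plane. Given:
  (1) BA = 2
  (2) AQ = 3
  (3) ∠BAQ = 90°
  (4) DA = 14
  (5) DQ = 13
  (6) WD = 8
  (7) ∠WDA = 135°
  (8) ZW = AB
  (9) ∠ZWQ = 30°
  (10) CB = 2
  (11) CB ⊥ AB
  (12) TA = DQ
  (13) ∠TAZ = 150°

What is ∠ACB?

Step 1: By the law of cosines on triangle CBA: CA² = 2² + 2² − 2·2·2·cos(90°) = 8, so CA = 2·√2.
Step 2: By the inverse law of cosines on triangle ACB: cos(∠ACB) = ((2·√2)² + 2² − 2²) / (2·2·√2·2) = 8/11.31 = 0.7071, so ∠ACB = 45°.

Therefore, the measure of angle ∠ACB = 45°.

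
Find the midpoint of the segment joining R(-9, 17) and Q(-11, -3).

The midpoint is the average of the coordinates:
x: (-9 + -11)/2 = -10
y: (17 + -3)/2 = 7
Midpoint = (-10, 7)

(-10, 7)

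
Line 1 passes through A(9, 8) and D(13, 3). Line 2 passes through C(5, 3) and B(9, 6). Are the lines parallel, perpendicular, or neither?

Slope of line 1: m1 = (3 - 8)/(13 - 9) = -5/4 = -5/4
Slope of line 2: m2 = (6 - 3)/(9 - 5) = 3/4 = 3/4
m1 != m2 and m1*m2 = -15/16 != -1. Neither.

Neither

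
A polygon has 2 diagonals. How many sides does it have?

Using d = n(n - 3)/2, we solve 2 = n(n - 3)/2.
So n(n - 3) = 4.
Testing n = 4: 4 * 1 = 4 = 4. Correct.
The polygon has 4 sides.

4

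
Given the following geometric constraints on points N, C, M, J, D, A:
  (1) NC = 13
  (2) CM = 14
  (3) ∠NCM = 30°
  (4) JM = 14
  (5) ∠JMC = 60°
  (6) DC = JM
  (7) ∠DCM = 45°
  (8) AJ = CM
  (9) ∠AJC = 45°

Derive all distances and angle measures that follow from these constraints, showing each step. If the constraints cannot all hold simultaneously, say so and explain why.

The constraints are consistent.

From the given relations:
  DC = JM = 14
  AJ = CM = 14

Step 1: From NC = 13, CM = 14, and ∠NCM = 30°, by the law of cosines:
  NM² = NC² + CM² - 2·NC·CM·cos(30°) = 169 + 196 - 315.2 = 49.77
  NM ≈ 7.05

Step 2: From CM = 14, MJ = 14, and ∠CMJ = 60°, by the law of cosines:
  CJ² = CM² + MJ² - 2·CM·MJ·cos(60°) = 196 + 196 - 196 = 196
  CJ = 14

Step 3: From MC = 14, CD = 14, and ∠MCD = 45°, by the law of cosines:
  MD² = MC² + CD² - 2·MC·CD·cos(45°) = 196 + 196 - 277.2 = 114.8
  MD ≈ 10.72

Step 4: From CJ = 14, JA = 14, and ∠CJA = 45°, by the law of cosines:
  CA² = CJ² + JA² - 2·CJ·JA·cos(45°) = 196 + 196 - 277.2 = 114.8
  CA ≈ 10.72

Step 5: From NC = 13, NM = 7.05, CM = 14, by the inverse law of cosines:
  cos(∠CNM) = (NC² + NM² - CM²) / (2·NC·NM)
  ∠CNM = 82.87°

Step 6: From CJ = 14, CM = 14, JM = 14, by the inverse law of cosines:
  cos(∠JCM) = (CJ² + CM² - JM²) / (2·CJ·CM)
  ∠JCM = 60°

Step 7: From MC = 14, MD = 10.72, CD = 14, by the inverse law of cosines:
  cos(∠CMD) = (MC² + MD² - CD²) / (2·MC·MD)
  ∠CMD = 67.5°

Step 8: From MC = 14, MN = 7.05, CN = 13, by the inverse law of cosines:
  cos(∠CMN) = (MC² + MN² - CN²) / (2·MC·MN)
  ∠CMN = 67.13°

Step 9: From JC = 14, JM = 14, CM = 14, by the inverse law of cosines:
  cos(∠CJM) = (JC² + JM² - CM²) / (2·JC·JM)
  ∠CJM = 60°

Step 10: From DC = 14, DM = 10.72, CM = 14, by the inverse law of cosines:
  cos(∠CDM) = (DC² + DM² - CM²) / (2·DC·DM)
  ∠CDM = 67.5°

Step 11: From CA = 10.72, CJ = 14, AJ = 14, by the inverse law of cosines:
  cos(∠ACJ) = (CA² + CJ² - AJ²) / (2·CA·CJ)
  ∠ACJ = 67.5°

Step 12: From AC = 10.72, AJ = 14, CJ = 14, by the inverse law of cosines:
  cos(∠CAJ) = (AC² + AJ² - CJ²) / (2·AC·AJ)
  ∠CAJ = 67.5°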